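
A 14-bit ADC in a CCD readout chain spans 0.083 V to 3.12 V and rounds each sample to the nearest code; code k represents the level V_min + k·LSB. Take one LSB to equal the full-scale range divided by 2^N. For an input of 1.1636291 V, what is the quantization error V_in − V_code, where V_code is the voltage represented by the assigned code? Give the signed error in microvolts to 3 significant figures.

Range = 3.12 − (0.083) = 3.037 V. LSB = 3.037 V / 2^14 ≈ 185.4 µV.
Position in LSBs: (1.1636291 − (0.083)) × 16384/3.037 = 5829.7752; rounding gives k = 5830.
Reconstructed level: 0.083 + 5830 × 3.037/16384 V = 1.1636707764 V.
Error = V_in − V_code = 1.1636291 − (1.1636707764) = −41.7 µV.

−41.7 µV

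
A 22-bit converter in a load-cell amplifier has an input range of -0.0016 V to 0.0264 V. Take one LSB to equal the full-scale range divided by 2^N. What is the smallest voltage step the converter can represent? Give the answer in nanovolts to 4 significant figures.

Span: 0.0264 V − (-0.0016 V) = 0.028 V.
There are 2^22 = 4194304 steps.
One LSB is 0.028 V / 4194304 = 6.676 nV.

6.676 nV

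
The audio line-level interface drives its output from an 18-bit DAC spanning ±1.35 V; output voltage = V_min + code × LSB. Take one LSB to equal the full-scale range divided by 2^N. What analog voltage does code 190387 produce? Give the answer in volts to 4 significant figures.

0.6109 V

Range = 1.35 − (-1.35) = 2.7 V. LSB = 2.7 V / 2^18.
V_out = V_min + code × LSB = -1.35 V + 190387 × 2.7 V / 262144
      = -1.35 + 1.96093 = 0.610926 V.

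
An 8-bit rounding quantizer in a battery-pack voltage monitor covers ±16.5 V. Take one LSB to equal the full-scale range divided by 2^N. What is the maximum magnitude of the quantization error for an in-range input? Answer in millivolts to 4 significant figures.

Range = 16.5 − (-16.5) = 33 V.
LSB = 33 V ÷ 2^8 = 33/256 V = 128.906 mV.
Worst-case error for round-to-nearest is half an LSB: 64.45 mV.

64.45 mV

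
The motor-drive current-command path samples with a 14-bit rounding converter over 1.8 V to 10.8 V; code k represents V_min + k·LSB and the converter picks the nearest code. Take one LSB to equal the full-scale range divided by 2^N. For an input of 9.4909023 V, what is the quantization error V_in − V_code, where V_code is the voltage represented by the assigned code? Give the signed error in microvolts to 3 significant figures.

−76.7 µV

Full-scale range = 10.8 V − (1.8 V) = 9 V. LSB = 9 V / 2^14 ≈ 0.5493 mV.
(9.4909023 − (1.8)) / LSB = 7.6909023 × 16384/9 = 14000.8604. Nearest integer: k = 14001.
V_code = 1.8 + (14001/16384) × 9 = 9.4909790039 V.
Error = V_in − V_code = 9.4909023 − (9.4909790039) = −76.7 µV.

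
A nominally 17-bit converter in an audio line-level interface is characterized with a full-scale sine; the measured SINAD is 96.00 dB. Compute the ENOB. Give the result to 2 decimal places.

15.65 bits

ENOB = (SINAD − 1.76) / 6.02 = (96.00 − 1.76) / 6.02 = 94.24 / 6.02 = 15.6545.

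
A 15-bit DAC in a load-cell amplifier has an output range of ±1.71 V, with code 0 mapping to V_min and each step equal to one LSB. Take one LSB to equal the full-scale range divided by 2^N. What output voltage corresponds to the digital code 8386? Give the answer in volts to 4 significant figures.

-0.8348 V

Range = 1.71 − (-1.71) = 3.42 V. LSB = 3.42 V / 2^15.
V_out = V_min + code × LSB = -1.71 V + 8386 × 3.42 V / 32768
      = -1.71 V + 0.875248 V = -0.834752 V.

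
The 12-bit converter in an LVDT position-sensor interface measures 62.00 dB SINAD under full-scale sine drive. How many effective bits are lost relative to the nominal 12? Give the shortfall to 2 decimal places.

1.99 bits

ENOB = (SINAD − 1.76)/6.02 = (62.00 − 1.76)/6.02 = 10.0066 bits.
Shortfall = 12 − 10.0066 = 1.9934 bits.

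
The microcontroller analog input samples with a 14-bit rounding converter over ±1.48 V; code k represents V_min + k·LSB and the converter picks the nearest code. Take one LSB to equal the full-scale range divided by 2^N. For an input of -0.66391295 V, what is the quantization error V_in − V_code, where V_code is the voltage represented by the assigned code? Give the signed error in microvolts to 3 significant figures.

+27.5 µV

Span: 1.48 V − (-1.48 V) = 2.96 V. LSB = 2.96 V / 2^14 ≈ 180.7 µV.
(V_in − V_min)/LSB = (-0.66391295 − (-1.48)) × 16384/2.96 = 4517.1521 → nearest code k = 4517.
V_code = -1.48 + (4517/16384) × 2.96 = -0.66394042969 V.
e = -0.66391295 − (-0.66394042969) = +27.5 µV.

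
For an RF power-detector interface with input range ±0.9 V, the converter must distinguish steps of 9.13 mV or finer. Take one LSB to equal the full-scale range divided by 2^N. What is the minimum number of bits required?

8 bits

Span: 0.9 V − (-0.9 V) = 1.8 V.
Need 2^N ≥ 1.8 V / 9.13 mV = 197.2 → N_min = 8.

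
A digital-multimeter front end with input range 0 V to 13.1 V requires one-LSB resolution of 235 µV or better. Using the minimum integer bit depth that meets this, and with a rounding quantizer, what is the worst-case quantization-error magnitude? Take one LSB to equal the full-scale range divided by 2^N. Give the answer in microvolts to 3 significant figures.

V_FS = 13.1 V.
Need 2^N ≥ 13.1 V / 235 µV = 55740 → N_min = 16.
LSB = 13.1 V / 2^16 = 199.89 µV.
Max error for round-to-nearest is LSB/2 = 99.9 µV.

99.9 µV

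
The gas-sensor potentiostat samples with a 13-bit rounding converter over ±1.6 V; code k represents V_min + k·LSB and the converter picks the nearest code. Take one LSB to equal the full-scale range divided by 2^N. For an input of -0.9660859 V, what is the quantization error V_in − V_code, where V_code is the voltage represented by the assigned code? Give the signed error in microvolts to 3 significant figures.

−70.3 µV

Span: 1.6 V − (-1.6 V) = 3.2 V. LSB = 3.2 V / 2^13 ≈ 390.6 µV.
(-0.9660859 − (-1.6)) / LSB = 0.6339141 × 8192/3.2 = 1622.8201. Nearest integer: k = 1623.
V_code = -1.6 + (1623/8192) × 3.2 = -0.9660156250 V.
Error = V_in − V_code = -0.9660859 − (-0.9660156250) = −70.3 µV.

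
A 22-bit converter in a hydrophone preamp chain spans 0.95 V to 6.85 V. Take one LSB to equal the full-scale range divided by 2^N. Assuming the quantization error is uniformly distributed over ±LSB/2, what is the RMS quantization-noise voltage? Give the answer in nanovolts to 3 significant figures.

406 nV

Span: 6.85 V − (0.95 V) = 5.9 V.
One LSB is 5.9 V / 4194304 = 1.4067 µV.
σ_q = LSB/√12 = 1.4067 µV/3.4641 = 406 nV.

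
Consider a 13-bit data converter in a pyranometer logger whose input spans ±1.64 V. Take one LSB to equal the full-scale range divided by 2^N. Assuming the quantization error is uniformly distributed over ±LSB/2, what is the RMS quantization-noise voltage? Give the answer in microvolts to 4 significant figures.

Full-scale range = 1.64 V − (-1.64 V) = 3.28 V.
Step size = 3.28/8192 V = 400.391 µV.
RMS of a uniform error over width LSB is LSB/√12 = 115.6 µV.

115.6 µV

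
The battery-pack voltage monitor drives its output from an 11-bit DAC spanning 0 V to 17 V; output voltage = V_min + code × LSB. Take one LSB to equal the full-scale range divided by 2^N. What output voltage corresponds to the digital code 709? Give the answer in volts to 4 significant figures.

5.885 V

Span = 17 V. LSB = 17 V / 2^11.
V_out = V_min + code × LSB = 0 V + 709 × 17 V / 2048
      = 0 + 5.88525 = 5.88525 V.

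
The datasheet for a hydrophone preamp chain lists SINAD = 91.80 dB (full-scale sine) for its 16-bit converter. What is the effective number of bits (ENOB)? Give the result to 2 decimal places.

14.96 bits

ENOB = (91.80 − 1.76)/6.02 = 14.9568 bits.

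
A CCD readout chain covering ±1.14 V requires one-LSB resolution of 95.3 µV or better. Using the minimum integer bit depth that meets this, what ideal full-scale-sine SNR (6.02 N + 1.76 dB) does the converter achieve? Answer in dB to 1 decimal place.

92.1 dB

The full-scale span is 1.14 − (-1.14) = 2.28 V.
2.28 V / 95.3 µV = 23920. Since 2^14 = 16384 and 2^15 = 32768, N = 15.
SNR = 6.02 × 15 + 1.76 = 92.06 dB.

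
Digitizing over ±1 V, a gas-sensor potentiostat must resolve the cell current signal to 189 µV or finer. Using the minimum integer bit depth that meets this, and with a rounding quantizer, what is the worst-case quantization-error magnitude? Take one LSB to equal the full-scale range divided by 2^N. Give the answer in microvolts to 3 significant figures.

61.0 µV

The full-scale span is 1 − (-1) = 2 V.
2 V / 189 µV = 10580. Since 2^13 = 8192 and 2^14 = 16384, N = 14.
One LSB is 2 V / 16384 = 122.07 µV.
Half an LSB is 61.0 µV.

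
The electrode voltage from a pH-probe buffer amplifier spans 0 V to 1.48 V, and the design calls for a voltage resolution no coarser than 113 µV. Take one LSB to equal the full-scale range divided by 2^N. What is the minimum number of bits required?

Range is 1.48 V.
Levels needed ≥ 1.48/113 µV = 13100. 2^14 = 16384 suffices, so N_min = 14.

14 bits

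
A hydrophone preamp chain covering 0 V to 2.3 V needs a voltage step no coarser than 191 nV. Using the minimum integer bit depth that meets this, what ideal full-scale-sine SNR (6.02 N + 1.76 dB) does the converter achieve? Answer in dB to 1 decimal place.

Range is 2.3 V.
Need 2^N ≥ 2.3 V / 191 nV = 1.204e7 → N_min = 24.
6.02(24) + 1.76 = 146.24 dB.

146.2 dB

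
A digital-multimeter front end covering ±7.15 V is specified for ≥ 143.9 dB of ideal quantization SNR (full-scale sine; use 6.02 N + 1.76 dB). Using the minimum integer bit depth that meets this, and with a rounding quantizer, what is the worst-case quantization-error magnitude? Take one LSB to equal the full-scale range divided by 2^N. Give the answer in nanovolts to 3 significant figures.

426 nV

Range = 7.15 − (-7.15) = 14.3 V.
N ≥ (143.9 − 1.76)/6.02 = 23.611 → N_min = 24.
LSB = 14.3 V / 2^24 = 0.85235 µV.
|e|_max = LSB/2 = 426 nV.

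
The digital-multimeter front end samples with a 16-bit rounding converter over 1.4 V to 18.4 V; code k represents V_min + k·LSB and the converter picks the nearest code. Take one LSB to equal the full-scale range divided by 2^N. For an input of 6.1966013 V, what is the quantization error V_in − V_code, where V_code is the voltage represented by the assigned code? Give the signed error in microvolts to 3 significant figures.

Range = 18.4 − (1.4) = 17 V. LSB = 17 V / 2^16 ≈ 259.4 µV.
(6.1966013 − (1.4)) / LSB = 4.7966013 × 65536/17 = 18491.1802. Nearest integer: k = 18491.
V_code = 1.4 + (18491/65536) × 17 = 6.1965545654 V.
e = 6.1966013 − (6.1965545654) = +46.7 µV.

+46.7 µV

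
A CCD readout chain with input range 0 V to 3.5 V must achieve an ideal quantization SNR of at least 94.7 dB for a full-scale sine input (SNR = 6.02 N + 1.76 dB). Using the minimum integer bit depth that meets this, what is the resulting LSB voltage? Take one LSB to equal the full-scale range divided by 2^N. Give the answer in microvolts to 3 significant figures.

53.4 µV

Span = 3.5 V.
Solving 6.02 N ≥ 94.7 − 1.76: N ≥ 15.439. Round up → N = 16.
One LSB is 3.5 V / 65536 = 53.4 µV.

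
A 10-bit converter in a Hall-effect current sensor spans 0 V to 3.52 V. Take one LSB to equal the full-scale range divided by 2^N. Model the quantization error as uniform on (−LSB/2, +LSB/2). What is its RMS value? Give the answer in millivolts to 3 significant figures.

0.992 mV

V_FS = 3.52 V.
LSB = 3.52 V ÷ 2^10 = 3.52/1024 V = 3.4375 mV.
σ_q = LSB/√12 = 3.4375 mV/3.4641 = 0.992 mV.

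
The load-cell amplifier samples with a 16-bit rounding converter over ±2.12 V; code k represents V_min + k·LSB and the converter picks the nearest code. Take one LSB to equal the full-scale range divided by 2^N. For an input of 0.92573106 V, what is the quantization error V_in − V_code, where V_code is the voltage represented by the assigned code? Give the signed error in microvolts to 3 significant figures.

Span: 2.12 V − (-2.12 V) = 4.24 V. LSB = 4.24 V / 2^16 ≈ 64.70 µV.
(V_in − V_min)/LSB = (0.92573106 − (-2.12)) × 65536/4.24 = 47076.6582 → nearest code k = 47077.
V_code = V_min + k × range/2^16 = -2.12 + 47077 × 4.24/65536 = 0.92575317383 V.
V_in − V_code = 0.92573106 − (0.92575317383) = −22.1 µV.

−22.1 µV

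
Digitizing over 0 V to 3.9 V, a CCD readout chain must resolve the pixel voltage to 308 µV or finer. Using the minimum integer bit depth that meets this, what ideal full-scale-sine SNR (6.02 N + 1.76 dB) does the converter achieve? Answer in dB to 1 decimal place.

86.0 dB

V_FS = 3.9 V.
Need 2^N ≥ 3.9 V / 308 µV = 12660 → N_min = 14.
6.02(14) + 1.76 = 86.04 dB.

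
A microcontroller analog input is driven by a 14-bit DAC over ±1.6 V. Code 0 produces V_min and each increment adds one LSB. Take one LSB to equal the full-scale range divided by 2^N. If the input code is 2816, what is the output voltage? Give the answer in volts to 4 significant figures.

Range = 1.6 − (-1.6) = 3.2 V. LSB = 3.2 V / 2^14.
V_out = -1.6 + 2816 × (3.2/16384) V
      = -1.6 V + 0.550000 V = -1.05000 V.

-1.050 V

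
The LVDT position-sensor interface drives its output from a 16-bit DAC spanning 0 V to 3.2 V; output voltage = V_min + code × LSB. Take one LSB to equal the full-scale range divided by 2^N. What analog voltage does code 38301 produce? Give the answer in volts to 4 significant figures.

Range is 3.2 V. LSB = 3.2 V / 2^16.
V_out = V_min + code × LSB = 0 V + 38301 × 3.2 V / 65536
      = 0 + 1.87017 = 1.87017 V.

1.870 V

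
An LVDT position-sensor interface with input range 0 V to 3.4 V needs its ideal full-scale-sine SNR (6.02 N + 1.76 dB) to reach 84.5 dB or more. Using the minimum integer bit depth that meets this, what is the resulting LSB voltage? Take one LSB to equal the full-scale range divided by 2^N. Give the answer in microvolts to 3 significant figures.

Full-scale range = 3.4 V.
Solving 6.02 N ≥ 84.5 − 1.76: N ≥ 13.744. Round up → N = 14.
LSB = 3.4 V ÷ 2^14 = 3.4/16384 V = 208 µV.

208 µV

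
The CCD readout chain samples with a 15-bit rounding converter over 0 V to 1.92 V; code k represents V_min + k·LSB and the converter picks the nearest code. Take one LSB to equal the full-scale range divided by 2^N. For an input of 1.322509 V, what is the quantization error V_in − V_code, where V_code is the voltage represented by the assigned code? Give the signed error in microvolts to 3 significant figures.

Span = 1.92 V. LSB = 1.92 V / 2^15 ≈ 58.59 µV.
(V_in − V_min)/LSB = (1.322509 − (0)) × 32768/1.92 = 22570.8203 → nearest code k = 22571.
V_code = 0 + (22571/32768) × 1.92 = 1.3225195313 V.
Error = V_in − V_code = 1.322509 − (1.3225195313) = −10.5 µV.

−10.5 µV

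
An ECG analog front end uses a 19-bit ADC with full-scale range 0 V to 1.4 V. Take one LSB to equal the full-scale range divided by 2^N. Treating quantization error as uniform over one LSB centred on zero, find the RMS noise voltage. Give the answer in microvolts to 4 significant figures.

0.7708 µV

Span = 1.4 V.
LSB = 1.4 V / 2^19 = 2.67029 µV.
RMS of a uniform error over width LSB is LSB/√12 = 0.7708 µV.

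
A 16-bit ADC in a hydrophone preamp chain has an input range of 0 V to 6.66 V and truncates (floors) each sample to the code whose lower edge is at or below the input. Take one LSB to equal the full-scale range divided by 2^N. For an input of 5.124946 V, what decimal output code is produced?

Span = 6.66 V. LSB = 6.66 V / 2^16 ≈ 101.6 µV.
V_in − V_min = 5.124946 − (0) = 5.124946 V.
Divide by LSB: 5.124946 × 65536/6.66 = 50430.6999.
Truncating gives code 50430.

50430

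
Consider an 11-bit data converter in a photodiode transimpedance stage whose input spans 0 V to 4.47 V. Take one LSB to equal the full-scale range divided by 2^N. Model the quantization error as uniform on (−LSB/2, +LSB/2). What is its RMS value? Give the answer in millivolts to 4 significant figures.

Full-scale range = 4.47 V.
One LSB is 4.47 V / 2048 = 2.18262 mV.
V_rms = LSB/√12 = 2.18262 mV / √12 = 0.6301 mV.

0.6301 mV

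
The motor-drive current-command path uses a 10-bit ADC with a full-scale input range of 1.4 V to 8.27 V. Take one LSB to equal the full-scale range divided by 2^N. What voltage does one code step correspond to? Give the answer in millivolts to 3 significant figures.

6.71 mV

The full-scale span is 8.27 − (1.4) = 6.87 V.
Number of codes = 2^10 = 1024.
One LSB is 6.87 V / 1024 = 6.71 mV.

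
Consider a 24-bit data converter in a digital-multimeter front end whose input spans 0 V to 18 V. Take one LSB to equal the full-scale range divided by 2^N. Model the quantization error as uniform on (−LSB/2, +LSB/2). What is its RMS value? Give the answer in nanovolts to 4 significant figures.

309.7 nV

Range is 18 V.
Step size = 18/16777216 V = 1.07288 µV.
RMS of a uniform error over width LSB is LSB/√12 = 309.7 nV.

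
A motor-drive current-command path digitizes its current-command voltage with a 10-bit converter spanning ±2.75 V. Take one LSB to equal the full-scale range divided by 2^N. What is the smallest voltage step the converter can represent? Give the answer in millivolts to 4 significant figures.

5.371 mV

Full-scale range = 2.75 V − (-2.75 V) = 5.5 V.
There are 2^10 = 1024 steps.
Step size = 5.5/1024 V = 5.371 mV.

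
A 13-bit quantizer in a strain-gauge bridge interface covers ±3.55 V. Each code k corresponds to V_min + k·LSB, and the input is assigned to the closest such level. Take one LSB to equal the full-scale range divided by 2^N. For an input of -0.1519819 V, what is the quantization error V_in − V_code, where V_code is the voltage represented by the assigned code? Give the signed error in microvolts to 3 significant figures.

Span: 3.55 V − (-3.55 V) = 7.1 V. LSB = 7.1 V / 2^13 ≈ 0.8667 mV.
Position in LSBs: (-0.1519819 − (-3.55)) × 8192/7.1 = 3920.6429; rounding gives k = 3921.
V_code = -3.55 + (3921/8192) × 7.1 = -0.1516723633 V.
e = -0.1519819 − (-0.1516723633) = −310 µV.

−310 µV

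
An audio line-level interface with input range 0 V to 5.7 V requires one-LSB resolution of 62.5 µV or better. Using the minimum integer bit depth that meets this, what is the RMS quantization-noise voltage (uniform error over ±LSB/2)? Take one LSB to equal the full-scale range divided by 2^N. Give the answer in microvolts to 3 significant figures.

V_FS = 5.7 V.
Levels needed ≥ 5.7/62.5 µV = 91200. 2^17 = 131072 suffices, so N_min = 17.
Step size = 5.7/131072 V = 43.488 µV.
σ_q = LSB/√12 = 43.488 µV/3.4641 = 12.6 µV.

12.6 µV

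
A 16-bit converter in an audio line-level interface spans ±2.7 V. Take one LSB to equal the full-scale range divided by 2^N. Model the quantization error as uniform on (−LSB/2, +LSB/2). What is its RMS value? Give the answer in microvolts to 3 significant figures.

23.8 µV

Span: 2.7 V − (-2.7 V) = 5.4 V.
LSB = 5.4 V / 2^16 = 82.397 µV.
σ_q = LSB/√12 = 82.397 µV/3.4641 = 23.8 µV.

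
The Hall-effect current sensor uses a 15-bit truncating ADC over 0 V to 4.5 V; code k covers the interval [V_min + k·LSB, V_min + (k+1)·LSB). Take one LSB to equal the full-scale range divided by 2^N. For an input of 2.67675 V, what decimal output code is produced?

Range is 4.5 V. LSB = 4.5 V / 2^15 ≈ 137.3 µV.
code = ⌊(V_in − V_min)/LSB⌋ = ⌊(V_in − V_min) × 2^15 / range⌋
     = ⌊(2.67675 − (0)) × 32768 / 4.5⌋ = ⌊2.67675 × 32768/4.5⌋
     = ⌊19491.499⌋ = 19491.

19491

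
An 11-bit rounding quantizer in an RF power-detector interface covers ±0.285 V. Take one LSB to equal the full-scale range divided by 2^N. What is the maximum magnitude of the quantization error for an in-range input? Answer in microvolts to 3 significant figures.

139 µV

Span: 0.285 V − (-0.285 V) = 0.57 V.
LSB = 0.57 V ÷ 2^11 = 0.57/2048 V = 278.32 µV.
Worst-case error for round-to-nearest is half an LSB: 139 µV.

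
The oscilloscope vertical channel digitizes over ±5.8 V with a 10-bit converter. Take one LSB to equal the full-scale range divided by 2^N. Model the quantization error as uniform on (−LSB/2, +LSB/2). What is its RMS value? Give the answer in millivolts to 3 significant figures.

3.27 mV

Span: 5.8 V − (-5.8 V) = 11.6 V.
LSB = 11.6 V ÷ 2^10 = 11.6/1024 V = 11.328 mV.
RMS of a uniform error over width LSB is LSB/√12 = 3.27 mV.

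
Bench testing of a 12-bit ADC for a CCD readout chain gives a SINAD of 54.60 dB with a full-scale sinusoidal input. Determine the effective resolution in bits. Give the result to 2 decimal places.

8.78 bits

Inverting SNR = 6.02 N + 1.76: N_eff = (54.60 − 1.76)/6.02 = 8.7774.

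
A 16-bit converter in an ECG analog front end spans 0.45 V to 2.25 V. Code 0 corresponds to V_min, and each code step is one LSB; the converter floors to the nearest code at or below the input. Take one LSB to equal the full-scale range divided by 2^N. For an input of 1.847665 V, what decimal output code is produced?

Span: 2.25 V − (0.45 V) = 1.8 V. LSB = 1.8 V / 2^16 ≈ 27.47 µV.
V_in − V_min = 1.847665 − (0.45) = 1.397665 V.
Divide by LSB: 1.397665 × 65536/1.8 = 50887.4297.
Truncating gives code 50887.

50887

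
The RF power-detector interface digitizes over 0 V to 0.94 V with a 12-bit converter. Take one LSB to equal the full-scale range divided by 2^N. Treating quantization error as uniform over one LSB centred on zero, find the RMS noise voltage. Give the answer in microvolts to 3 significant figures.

V_FS = 0.94 V.
LSB = 0.94 V ÷ 2^12 = 0.94/4096 V = 229.49 µV.
For a uniform distribution on [−LSB/2, +LSB/2], V_rms = LSB/√12 = 229.49 µV/3.4641 = 66.2 µV.

66.2 µV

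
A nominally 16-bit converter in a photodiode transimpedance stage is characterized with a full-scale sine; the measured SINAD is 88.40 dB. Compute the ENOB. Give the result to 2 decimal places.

14.39 bits

(88.40 − 1.76) / 6.02 = 86.64/6.02 = 14.3920 effective bits.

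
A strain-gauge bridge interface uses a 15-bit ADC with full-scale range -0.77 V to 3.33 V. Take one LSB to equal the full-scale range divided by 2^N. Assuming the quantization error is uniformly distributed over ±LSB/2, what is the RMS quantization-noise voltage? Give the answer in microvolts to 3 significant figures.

Full-scale range = 3.33 V − (-0.77 V) = 4.1 V.
Step size = 4.1/32768 V = 125.12 µV.
For a uniform distribution on [−LSB/2, +LSB/2], V_rms = LSB/√12 = 125.12 µV/3.4641 = 36.1 µV.

36.1 µV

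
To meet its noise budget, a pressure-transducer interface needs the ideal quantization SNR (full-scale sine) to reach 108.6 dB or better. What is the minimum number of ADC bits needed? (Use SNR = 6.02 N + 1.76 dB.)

18 bits

N ≥ (108.6 − 1.76)/6.02 = 17.748 → N_min = 18.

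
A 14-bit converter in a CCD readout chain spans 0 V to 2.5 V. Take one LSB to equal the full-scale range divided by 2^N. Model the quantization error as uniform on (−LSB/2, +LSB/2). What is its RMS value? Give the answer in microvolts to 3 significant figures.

Full-scale range = 2.5 V.
LSB = 2.5 V ÷ 2^14 = 2.5/16384 V = 152.59 µV.
σ_q = LSB/√12 = 152.59 µV/3.4641 = 44.0 µV.

44.0 µV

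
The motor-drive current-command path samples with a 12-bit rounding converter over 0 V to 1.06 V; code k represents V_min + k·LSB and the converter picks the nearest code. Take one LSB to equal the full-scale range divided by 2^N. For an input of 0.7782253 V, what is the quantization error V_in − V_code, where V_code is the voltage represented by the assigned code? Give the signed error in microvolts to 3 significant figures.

+46.6 µV

V_FS = 1.06 V. LSB = 1.06 V / 2^12 ≈ 258.8 µV.
(0.7782253 − (0)) / LSB = 0.7782253 × 4096/1.06 = 3007.1800. Nearest integer: k = 3007.
V_code = 0 + (3007/4096) × 1.06 = 0.7781787109 V.
Error = V_in − V_code = 0.7782253 − (0.7781787109) = +46.6 µV.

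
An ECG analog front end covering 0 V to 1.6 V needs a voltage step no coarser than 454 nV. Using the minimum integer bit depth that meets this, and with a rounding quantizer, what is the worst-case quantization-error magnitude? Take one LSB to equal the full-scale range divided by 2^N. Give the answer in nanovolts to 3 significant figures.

Span = 1.6 V.
Need 2^N ≥ 1.6 V / 454 nV = 3.524e6 → N_min = 22.
LSB = 1.6 V ÷ 2^22 = 1.6/4194304 V = 381.47 nV.
Max error for round-to-nearest is LSB/2 = 191 nV.

191 nV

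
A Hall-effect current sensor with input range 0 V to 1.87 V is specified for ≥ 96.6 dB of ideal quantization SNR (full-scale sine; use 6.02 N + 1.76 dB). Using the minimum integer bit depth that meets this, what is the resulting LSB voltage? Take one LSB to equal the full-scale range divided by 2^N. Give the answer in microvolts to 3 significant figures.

28.5 µV

Full-scale range = 1.87 V.
N ≥ (96.6 − 1.76)/6.02 = 15.754 → N_min = 16.
Step size = 1.87/65536 V = 28.5 µV.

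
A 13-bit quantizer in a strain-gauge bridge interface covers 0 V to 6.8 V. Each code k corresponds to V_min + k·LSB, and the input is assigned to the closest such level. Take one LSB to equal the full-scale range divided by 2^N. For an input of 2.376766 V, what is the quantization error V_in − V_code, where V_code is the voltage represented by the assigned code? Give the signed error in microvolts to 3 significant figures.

Span = 6.8 V. LSB = 6.8 V / 2^13 ≈ 0.8301 mV.
(2.376766 − (0)) / LSB = 2.376766 × 8192/6.8 = 2863.3040. Nearest integer: k = 2863.
V_code = 0 + (2863/8192) × 6.8 = 2.376513672 V.
e = 2.376766 − (2.376513672) = +252 µV.

+252 µV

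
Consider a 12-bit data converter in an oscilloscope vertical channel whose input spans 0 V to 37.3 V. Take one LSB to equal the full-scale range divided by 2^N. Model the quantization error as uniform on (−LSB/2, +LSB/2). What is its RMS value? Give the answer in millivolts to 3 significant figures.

Range is 37.3 V.
Step size = 37.3/4096 V = 9.1064 mV.
For a uniform distribution on [−LSB/2, +LSB/2], V_rms = LSB/√12 = 9.1064 mV/3.4641 = 2.63 mV.

2.63 mV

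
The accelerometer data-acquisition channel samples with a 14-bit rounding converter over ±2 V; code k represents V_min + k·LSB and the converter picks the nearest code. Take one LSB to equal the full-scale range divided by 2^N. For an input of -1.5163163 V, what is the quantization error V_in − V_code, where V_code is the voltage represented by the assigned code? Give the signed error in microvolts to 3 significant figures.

The full-scale span is 2 − (-2) = 4 V. LSB = 4 V / 2^14 ≈ 244.1 µV.
(V_in − V_min)/LSB = (-1.5163163 − (-2)) × 16384/4 = 1981.1684 → nearest code k = 1981.
Reconstructed level: -2 + 1981 × 4/16384 V = -1.5163574219 V.
e = -1.5163163 − (-1.5163574219) = +41.1 µV.

+41.1 µV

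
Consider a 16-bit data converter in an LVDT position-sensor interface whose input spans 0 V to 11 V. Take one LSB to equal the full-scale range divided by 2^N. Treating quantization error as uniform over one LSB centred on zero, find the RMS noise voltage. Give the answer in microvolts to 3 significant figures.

48.5 µV

Range is 11 V.
Step size = 11/65536 V = 167.85 µV.
RMS of a uniform error over width LSB is LSB/√12 = 48.5 µV.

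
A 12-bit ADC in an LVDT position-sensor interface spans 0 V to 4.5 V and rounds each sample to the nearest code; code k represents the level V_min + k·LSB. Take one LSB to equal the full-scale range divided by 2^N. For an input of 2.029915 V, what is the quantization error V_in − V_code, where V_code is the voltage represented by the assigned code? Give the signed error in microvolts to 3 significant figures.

−358 µV

Range is 4.5 V. LSB = 4.5 V / 2^12 ≈ 1.099 mV.
(V_in − V_min)/LSB = (2.029915 − (0)) × 4096/4.5 = 1847.6737 → nearest code k = 1848.
V_code = V_min + k × range/2^12 = 0 + 1848 × 4.5/4096 = 2.030273438 V.
Error = V_in − V_code = 2.029915 − (2.030273438) = −358 µV.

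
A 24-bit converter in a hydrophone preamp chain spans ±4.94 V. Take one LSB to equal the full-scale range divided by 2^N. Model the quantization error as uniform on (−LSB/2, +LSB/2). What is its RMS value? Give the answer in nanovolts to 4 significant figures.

170.0 nV

Span: 4.94 V − (-4.94 V) = 9.88 V.
One LSB is 9.88 V / 16777216 = 0.588894 µV.
For a uniform distribution on [−LSB/2, +LSB/2], V_rms = LSB/√12 = 0.588894 µV/3.4641 = 170.0 nV.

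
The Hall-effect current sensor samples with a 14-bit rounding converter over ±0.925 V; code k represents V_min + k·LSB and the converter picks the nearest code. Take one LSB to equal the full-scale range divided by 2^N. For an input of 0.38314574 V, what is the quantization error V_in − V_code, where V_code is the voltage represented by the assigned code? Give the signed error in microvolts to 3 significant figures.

Range = 0.925 − (-0.925) = 1.85 V. LSB = 1.85 V / 2^14 ≈ 112.9 µV.
(0.38314574 − (-0.925)) / LSB = 1.30814574 × 16384/1.85 = 11585.2215. Nearest integer: k = 11585.
V_code = -0.925 + (11585/16384) × 1.85 = 0.38312072754 V.
V_in − V_code = 0.38314574 − (0.38312072754) = +25.0 µV.

+25.0 µV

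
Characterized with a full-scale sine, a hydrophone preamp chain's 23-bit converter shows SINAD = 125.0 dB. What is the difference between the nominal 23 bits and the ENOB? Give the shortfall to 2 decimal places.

ENOB = (SINAD − 1.76)/6.02 = (125.0 − 1.76)/6.02 = 20.4718 bits.
Shortfall = 23 − 20.4718 = 2.5282 bits.

2.53 bits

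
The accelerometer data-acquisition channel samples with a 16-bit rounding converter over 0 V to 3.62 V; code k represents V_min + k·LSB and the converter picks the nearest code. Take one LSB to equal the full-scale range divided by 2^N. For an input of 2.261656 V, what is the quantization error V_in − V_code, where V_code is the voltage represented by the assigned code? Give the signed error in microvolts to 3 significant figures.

Full-scale range = 3.62 V. LSB = 3.62 V / 2^16 ≈ 55.24 µV.
(2.261656 − (0)) / LSB = 2.261656 × 65536/3.62 = 40944.7203. Nearest integer: k = 40945.
Reconstructed level: 0 + 40945 × 3.62/65536 V = 2.2616714478 V.
Error = V_in − V_code = 2.261656 − (2.2616714478) = −15.4 µV.

−15.4 µV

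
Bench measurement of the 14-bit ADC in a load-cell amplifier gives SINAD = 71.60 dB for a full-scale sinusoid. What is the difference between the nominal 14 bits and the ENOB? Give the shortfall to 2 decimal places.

ENOB = (SINAD − 1.76)/6.02 = (71.60 − 1.76)/6.02 = 11.6013 bits.
14 − 11.6013 = 2.40 bits below nominal.

2.40 bits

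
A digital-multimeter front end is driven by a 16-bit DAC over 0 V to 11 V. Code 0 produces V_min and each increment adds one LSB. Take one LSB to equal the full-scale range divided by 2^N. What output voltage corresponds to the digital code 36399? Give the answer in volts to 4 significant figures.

V_FS = 11 V. LSB = 11 V / 2^16.
V_out = V_min + code × LSB = 0 V + 36399 × 11 V / 65536
      = 0 V + 6.10945 V = 6.10945 V.

6.109 V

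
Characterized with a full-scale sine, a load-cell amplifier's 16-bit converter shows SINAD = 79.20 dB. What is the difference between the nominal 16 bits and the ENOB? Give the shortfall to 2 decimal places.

3.14 bits

Effective bits = (79.20 − 1.76)/6.02 = 12.8638.
16 − 12.8638 = 3.14 bits below nominal.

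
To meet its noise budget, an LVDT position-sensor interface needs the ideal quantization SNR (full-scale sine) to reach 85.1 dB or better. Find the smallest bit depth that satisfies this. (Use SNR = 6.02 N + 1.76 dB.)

14 bits

Solving 6.02 N ≥ 85.1 − 1.76: N ≥ 13.844. Round up → N = 14.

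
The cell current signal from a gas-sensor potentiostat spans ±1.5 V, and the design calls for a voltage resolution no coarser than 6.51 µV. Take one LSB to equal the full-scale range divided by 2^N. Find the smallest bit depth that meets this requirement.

The full-scale span is 1.5 − (-1.5) = 3 V.
Need 2^N ≥ 3 V / 6.51 µV = 460800 → N_min = 19.

19 bits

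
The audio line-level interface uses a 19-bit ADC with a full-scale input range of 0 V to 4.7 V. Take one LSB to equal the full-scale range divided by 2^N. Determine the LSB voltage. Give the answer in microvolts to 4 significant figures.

Span = 4.7 V.
2^19 = 524288 levels.
LSB = 4.7 V / 2^19 = 8.965 µV.

8.965 µV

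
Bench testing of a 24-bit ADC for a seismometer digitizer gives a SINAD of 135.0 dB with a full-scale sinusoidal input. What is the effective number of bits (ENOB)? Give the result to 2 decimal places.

22.13 bits

Inverting SNR = 6.02 N + 1.76: N_eff = (135.0 − 1.76)/6.02 = 22.1329.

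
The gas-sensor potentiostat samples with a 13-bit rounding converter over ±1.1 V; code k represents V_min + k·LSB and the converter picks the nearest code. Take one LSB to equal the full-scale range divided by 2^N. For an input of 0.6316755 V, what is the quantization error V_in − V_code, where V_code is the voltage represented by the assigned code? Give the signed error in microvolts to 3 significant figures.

The full-scale span is 1.1 − (-1.1) = 2.2 V. LSB = 2.2 V / 2^13 ≈ 268.6 µV.
(V_in − V_min)/LSB = (0.6316755 − (-1.1)) × 8192/2.2 = 6448.1299 → nearest code k = 6448.
V_code = -1.1 + (6448/8192) × 2.2 = 0.6316406250 V.
Error = V_in − V_code = 0.6316755 − (0.6316406250) = +34.9 µV.

+34.9 µV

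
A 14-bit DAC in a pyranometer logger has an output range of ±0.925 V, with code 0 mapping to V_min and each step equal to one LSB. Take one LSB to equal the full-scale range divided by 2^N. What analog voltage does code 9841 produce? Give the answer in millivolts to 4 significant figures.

186.2 mV

The full-scale span is 0.925 − (-0.925) = 1.85 V. LSB = 1.85 V / 2^14.
Output = V_min + (9841/16384) × range = -0.925 + 0.600647 × 1.85 V
      = -0.925 V + 1.11120 V = 0.186197 V.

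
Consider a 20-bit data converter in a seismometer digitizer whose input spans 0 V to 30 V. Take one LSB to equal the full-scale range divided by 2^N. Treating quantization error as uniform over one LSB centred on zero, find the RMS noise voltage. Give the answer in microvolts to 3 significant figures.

8.26 µV

Span = 30 V.
One LSB is 30 V / 1048576 = 28.610 µV.
V_rms = LSB/√12 = 28.610 µV / √12 = 8.26 µV.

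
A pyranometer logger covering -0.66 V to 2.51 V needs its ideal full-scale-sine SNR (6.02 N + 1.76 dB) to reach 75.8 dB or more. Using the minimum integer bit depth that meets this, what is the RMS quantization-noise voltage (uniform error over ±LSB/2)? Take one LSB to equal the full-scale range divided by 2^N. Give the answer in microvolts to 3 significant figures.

The full-scale span is 2.51 − (-0.66) = 3.17 V.
N ≥ (75.8 − 1.76)/6.02 = 12.299 → N_min = 13.
One LSB is 3.17 V / 8192 = 386.96 µV.
V_rms = LSB/√12 = 112 µV.

112 µV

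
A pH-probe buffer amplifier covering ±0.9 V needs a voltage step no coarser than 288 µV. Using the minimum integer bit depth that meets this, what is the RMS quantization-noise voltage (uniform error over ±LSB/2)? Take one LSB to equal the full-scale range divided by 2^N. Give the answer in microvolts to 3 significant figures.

Span: 0.9 V − (-0.9 V) = 1.8 V.
Levels needed ≥ 1.8/288 µV = 6250. 2^13 = 8192 suffices, so N_min = 13.
LSB = 1.8 V ÷ 2^13 = 1.8/8192 V = 219.73 µV.
RMS noise = LSB/√12 = 63.4 µV.

63.4 µV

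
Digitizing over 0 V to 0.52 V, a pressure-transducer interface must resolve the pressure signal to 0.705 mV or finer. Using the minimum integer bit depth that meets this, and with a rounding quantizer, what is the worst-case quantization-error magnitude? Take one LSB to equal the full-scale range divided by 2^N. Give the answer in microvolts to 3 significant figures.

V_FS = 0.52 V.
Levels needed ≥ 0.52/0.705 mV = 737.6. 2^10 = 1024 suffices, so N_min = 10.
LSB = 0.52 V / 2^10 = 0.50781 mV.
|e|_max = LSB/2 = 254 µV.

254 µV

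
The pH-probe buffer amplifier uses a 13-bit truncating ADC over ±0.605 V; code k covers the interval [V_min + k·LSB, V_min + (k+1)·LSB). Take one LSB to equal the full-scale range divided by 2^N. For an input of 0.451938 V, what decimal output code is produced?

7155

Range = 0.605 − (-0.605) = 1.21 V. LSB = 1.21 V / 2^13 ≈ 147.7 µV.
(V_in − V_min) × 2^13/range = (0.451938 − (-0.605)) × 8192/1.21 = 7155.732.
Floor → code = 7155.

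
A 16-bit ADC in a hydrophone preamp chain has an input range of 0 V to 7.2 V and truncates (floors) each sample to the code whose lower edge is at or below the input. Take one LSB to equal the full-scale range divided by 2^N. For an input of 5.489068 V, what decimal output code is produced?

Span = 7.2 V. LSB = 7.2 V / 2^16 ≈ 109.9 µV.
code = ⌊(V_in − V_min)/LSB⌋ = ⌊(V_in − V_min) × 2^16 / range⌋
     = ⌊(5.489068 − (0)) × 65536 / 7.2⌋ = ⌊5.489068 × 65536/7.2⌋
     = ⌊49962.717⌋ = 49962.

49962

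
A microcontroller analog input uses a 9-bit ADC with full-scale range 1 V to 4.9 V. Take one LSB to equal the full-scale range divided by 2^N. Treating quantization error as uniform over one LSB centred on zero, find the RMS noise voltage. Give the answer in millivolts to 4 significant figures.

Range = 4.9 − (1) = 3.9 V.
LSB = 3.9 V / 2^9 = 7.61719 mV.
V_rms = LSB/√12 = 7.61719 mV / √12 = 2.199 mV.

2.199 mV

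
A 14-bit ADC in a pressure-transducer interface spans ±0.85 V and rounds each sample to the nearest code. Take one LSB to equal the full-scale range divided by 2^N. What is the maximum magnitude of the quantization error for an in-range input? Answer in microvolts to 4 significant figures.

Span: 0.85 V − (-0.85 V) = 1.7 V.
One LSB is 1.7 V / 16384 = 103.760 µV.
|e|_max = LSB/2 = 51.88 µV.

51.88 µV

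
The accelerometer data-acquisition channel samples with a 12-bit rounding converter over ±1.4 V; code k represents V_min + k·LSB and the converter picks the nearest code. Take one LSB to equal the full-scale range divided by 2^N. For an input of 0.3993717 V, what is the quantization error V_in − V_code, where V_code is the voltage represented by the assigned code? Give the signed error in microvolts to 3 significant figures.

Span: 1.4 V − (-1.4 V) = 2.8 V. LSB = 2.8 V / 2^12 ≈ 0.6836 mV.
(0.3993717 − (-1.4)) / LSB = 1.7993717 × 4096/2.8 = 2632.2237. Nearest integer: k = 2632.
V_code = V_min + k × range/2^12 = -1.4 + 2632 × 2.8/4096 = 0.3992187500 V.
e = 0.3993717 − (0.3992187500) = +153 µV.

+153 µV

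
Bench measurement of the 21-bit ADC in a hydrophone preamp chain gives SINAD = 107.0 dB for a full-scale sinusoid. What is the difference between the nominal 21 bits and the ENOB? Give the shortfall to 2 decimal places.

ENOB = (SINAD − 1.76)/6.02 = (107.0 − 1.76)/6.02 = 17.4817 bits.
Shortfall = 21 − 17.4817 = 3.5183 bits.

3.52 bits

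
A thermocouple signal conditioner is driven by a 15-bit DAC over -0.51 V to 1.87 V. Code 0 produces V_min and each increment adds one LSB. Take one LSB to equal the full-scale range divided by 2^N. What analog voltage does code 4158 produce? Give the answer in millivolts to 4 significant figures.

-208.0 mV

Span: 1.87 V − (-0.51 V) = 2.38 V. LSB = 2.38 V / 2^15.
Output = V_min + (4158/32768) × range = -0.51 + 0.126892 × 2.38 V
      = -0.51 V + 0.302003 V = -0.207997 V.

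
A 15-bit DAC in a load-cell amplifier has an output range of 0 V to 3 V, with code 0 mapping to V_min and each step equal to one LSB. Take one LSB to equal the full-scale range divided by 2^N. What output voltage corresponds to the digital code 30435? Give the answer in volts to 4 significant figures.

2.786 V

Full-scale range = 3 V. LSB = 3 V / 2^15.
V_out = 0 + 30435 × (3/32768) V
      = 0 + 2.78641 = 2.78641 V.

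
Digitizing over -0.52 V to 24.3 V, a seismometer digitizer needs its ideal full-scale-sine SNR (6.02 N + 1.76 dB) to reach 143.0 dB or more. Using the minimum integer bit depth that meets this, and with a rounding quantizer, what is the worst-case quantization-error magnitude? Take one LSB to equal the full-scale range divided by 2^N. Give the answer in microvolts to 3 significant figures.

0.740 µV

Full-scale range = 24.3 V − (-0.52 V) = 24.82 V.
Solving 6.02 N ≥ 143.0 − 1.76: N ≥ 23.462. Round up → N = 24.
LSB = 24.82 V / 2^24 = 1.4794 µV.
|e|_max = LSB/2 = 0.740 µV.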